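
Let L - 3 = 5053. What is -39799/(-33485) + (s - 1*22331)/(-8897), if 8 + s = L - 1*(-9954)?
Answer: 85643324/42559435 ≈ 2.0123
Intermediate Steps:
L = 5056 (L = 3 + 5053 = 5056)
s = 15002 (s = -8 + (5056 - 1*(-9954)) = -8 + (5056 + 9954) = -8 + 15010 = 15002)
-39799/(-33485) + (s - 1*22331)/(-8897) = -39799/(-33485) + (15002 - 1*22331)/(-8897) = -39799*(-1/33485) + (15002 - 22331)*(-1/8897) = 39799/33485 - 7329*(-1/8897) = 39799/33485 + 1047/1271 = 85643324/42559435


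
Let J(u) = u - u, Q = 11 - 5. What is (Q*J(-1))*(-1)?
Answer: 0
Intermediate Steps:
Q = 6
J(u) = 0
(Q*J(-1))*(-1) = (6*0)*(-1) = 0*(-1) = 0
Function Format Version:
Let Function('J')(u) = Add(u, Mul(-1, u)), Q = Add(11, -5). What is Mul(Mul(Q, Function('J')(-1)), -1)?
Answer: 0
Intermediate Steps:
Q = 6
Function('J')(u) = 0
Mul(Mul(Q, Function('J')(-1)), -1) = Mul(Mul(6, 0), -1) = Mul(0, -1) = 0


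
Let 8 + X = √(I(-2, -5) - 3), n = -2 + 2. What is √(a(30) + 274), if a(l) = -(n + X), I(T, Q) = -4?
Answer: √(282 - I*√7) ≈ 16.793 - 0.07878*I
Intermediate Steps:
n = 0
X = -8 + I*√7 (X = -8 + √(-4 - 3) = -8 + √(-7) = -8 + I*√7 ≈ -8.0 + 2.6458*I)
a(l) = 8 - I*√7 (a(l) = -(0 + (-8 + I*√7)) = -(-8 + I*√7) = 8 - I*√7)
√(a(30) + 274) = √((8 - I*√7) + 274) = √(282 - I*√7)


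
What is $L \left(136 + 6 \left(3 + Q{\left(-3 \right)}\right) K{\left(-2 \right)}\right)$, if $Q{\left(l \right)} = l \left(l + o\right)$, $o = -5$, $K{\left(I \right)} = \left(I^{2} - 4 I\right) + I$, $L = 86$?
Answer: $151016$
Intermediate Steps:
$K{\left(I \right)} = I^{2} - 3 I$
$Q{\left(l \right)} = l \left(-5 + l\right)$ ($Q{\left(l \right)} = l \left(l - 5\right) = l \left(-5 + l\right)$)
$L \left(136 + 6 \left(3 + Q{\left(-3 \right)}\right) K{\left(-2 \right)}\right) = 86 \left(136 + 6 \left(3 - 3 \left(-5 - 3\right)\right) \left(- 2 \left(-3 - 2\right)\right)\right) = 86 \left(136 + 6 \left(3 - -24\right) \left(\left(-2\right) \left(-5\right)\right)\right) = 86 \left(136 + 6 \left(3 + 24\right) 10\right) = 86 \left(136 + 6 \cdot 27 \cdot 10\right) = 86 \left(136 + 6 \cdot 270\right) = 86 \left(136 + 1620\right) = 86 \cdot 1756 = 151016$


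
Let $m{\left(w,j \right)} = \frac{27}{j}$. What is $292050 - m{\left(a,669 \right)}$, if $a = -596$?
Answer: $\frac{65127141}{223} \approx 2.9205 \cdot 10^{5}$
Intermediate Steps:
$292050 - m{\left(a,669 \right)} = 292050 - \frac{27}{669} = 292050 - 27 \cdot \frac{1}{669} = 292050 - \frac{9}{223} = \frac{65127141}{223}$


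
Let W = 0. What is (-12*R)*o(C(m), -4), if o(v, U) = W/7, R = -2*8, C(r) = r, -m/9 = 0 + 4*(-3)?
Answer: 0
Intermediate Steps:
m = 108 (m = -9*(0 + 4*(-3)) = -9*(0 - 12) = -9*(-12) = 108)
R = -16
o(v, U) = 0 (o(v, U) = 0/7 = 0*(⅐) = 0)
(-12*R)*o(C(m), -4) = -12*(-16)*0 = 192*0 = 0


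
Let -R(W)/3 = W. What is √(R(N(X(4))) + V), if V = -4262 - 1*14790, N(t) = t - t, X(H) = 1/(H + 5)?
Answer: 2*I*√4763 ≈ 138.03*I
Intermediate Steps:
X(H) = 1/(5 + H)
N(t) = 0
R(W) = -3*W
V = -19052 (V = -4262 - 14790 = -19052)
√(R(N(X(4))) + V) = √(-3*0 - 19052) = √(0 - 19052) = √(-19052) = 2*I*√4763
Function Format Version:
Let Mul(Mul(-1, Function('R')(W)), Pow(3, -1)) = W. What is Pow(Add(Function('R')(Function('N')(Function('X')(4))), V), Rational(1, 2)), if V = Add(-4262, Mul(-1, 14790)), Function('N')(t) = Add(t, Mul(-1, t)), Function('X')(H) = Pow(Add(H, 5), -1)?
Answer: Mul(2, I, Pow(4763, Rational(1, 2))) ≈ Mul(138.03, I)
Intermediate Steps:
Function('X')(H) = Pow(Add(5, H), -1)
Function('N')(t) = 0
Function('R')(W) = Mul(-3, W)
V = -19052 (V = Add(-4262, -14790) = -19052)
Pow(Add(Function('R')(Function('N')(Function('X')(4))), V), Rational(1, 2)) = Pow(Add(Mul(-3, 0), -19052), Rational(1, 2)) = Pow(Add(0, -19052), Rational(1, 2)) = Pow(-19052, Rational(1, 2)) = Mul(2, I, Pow(4763, Rational(1, 2)))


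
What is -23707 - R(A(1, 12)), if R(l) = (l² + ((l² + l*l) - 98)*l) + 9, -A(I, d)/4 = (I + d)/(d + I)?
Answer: -23996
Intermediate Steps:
A(I, d) = -4 (A(I, d) = -4*(I + d)/(d + I) = -4*(I + d)/(I + d) = -4*1 = -4)
R(l) = 9 + l² + l*(-98 + 2*l²) (R(l) = (l² + ((l² + l²) - 98)*l) + 9 = (l² + (2*l² - 98)*l) + 9 = (l² + (-98 + 2*l²)*l) + 9 = (l² + l*(-98 + 2*l²)) + 9 = 9 + l² + l*(-98 + 2*l²))
-23707 - R(A(1, 12)) = -23707 - (9 + (-4)² - 98*(-4) + 2*(-4)³) = -23707 - (9 + 16 + 392 + 2*(-64)) = -23707 - (9 + 16 + 392 - 128) = -23707 - 1*289 = -23707 - 289 = -23996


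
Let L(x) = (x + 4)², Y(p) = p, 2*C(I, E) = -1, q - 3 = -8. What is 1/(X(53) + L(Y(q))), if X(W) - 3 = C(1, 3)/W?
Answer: 106/423 ≈ 0.25059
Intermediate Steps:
q = -5 (q = 3 - 8 = -5)
C(I, E) = -½ (C(I, E) = (½)*(-1) = -½)
L(x) = (4 + x)²
X(W) = 3 - 1/(2*W)
1/(X(53) + L(Y(q))) = 1/((3 - ½/53) + (4 - 5)²) = 1/((3 - ½*1/53) + (-1)²) = 1/((3 - 1/106) + 1) = 1/(317/106 + 1) = 1/(423/106) = 106/423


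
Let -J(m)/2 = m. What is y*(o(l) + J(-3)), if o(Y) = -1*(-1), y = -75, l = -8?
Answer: -525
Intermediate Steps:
J(m) = -2*m
o(Y) = 1
y*(o(l) + J(-3)) = -75*(1 - 2*(-3)) = -75*(1 + 6) = -75*7 = -525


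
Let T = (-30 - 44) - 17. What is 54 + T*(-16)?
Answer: 1510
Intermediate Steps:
T = -91 (T = -74 - 17 = -91)
54 + T*(-16) = 54 - 91*(-16) = 54 + 1456 = 1510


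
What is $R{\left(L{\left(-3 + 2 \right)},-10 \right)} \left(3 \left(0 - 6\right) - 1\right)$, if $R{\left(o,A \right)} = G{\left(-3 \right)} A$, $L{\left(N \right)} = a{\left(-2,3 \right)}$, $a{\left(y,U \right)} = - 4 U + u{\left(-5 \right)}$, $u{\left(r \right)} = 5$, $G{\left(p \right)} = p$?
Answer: $-570$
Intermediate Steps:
$a{\left(y,U \right)} = 5 - 4 U$ ($a{\left(y,U \right)} = - 4 U + 5 = 5 - 4 U$)
$L{\left(N \right)} = -7$ ($L{\left(N \right)} = 5 - 12 = -7$)
$R{\left(o,A \right)} = - 3 A$
$R{\left(L{\left(-3 + 2 \right)},-10 \right)} \left(3 \left(0 - 6\right) - 1\right) = \left(-3\right) \left(-10\right) \left(3 \left(0 - 6\right) - 1\right) = 30 \left(3 \left(-6\right) - 1\right) = 30 \left(-18 - 1\right) = 30 \left(-19\right) = -570$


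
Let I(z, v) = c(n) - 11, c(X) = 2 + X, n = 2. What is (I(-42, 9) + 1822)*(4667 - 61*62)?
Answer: 1606275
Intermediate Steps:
I(z, v) = -7 (I(z, v) = (2 + 2) - 11 = 4 - 11 = -7)
(I(-42, 9) + 1822)*(4667 - 61*62) = (-7 + 1822)*(4667 - 61*62) = 1815*(4667 - 3782) = 1815*885 = 1606275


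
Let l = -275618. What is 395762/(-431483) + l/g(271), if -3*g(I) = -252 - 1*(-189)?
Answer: -16990398928/1294449 ≈ -13126.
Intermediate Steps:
g(I) = 21 (g(I) = -(-252 - 1*(-189))/3 = -(-252 + 189)/3 = -⅓*(-63) = 21)
395762/(-431483) + l/g(271) = 395762/(-431483) - 275618/21 = 395762*(-1/431483) - 275618*1/21 = -395762/431483 - 39374/3 = -16990398928/1294449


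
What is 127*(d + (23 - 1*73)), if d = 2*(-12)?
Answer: -9398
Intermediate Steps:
d = -24
127*(d + (23 - 1*73)) = 127*(-24 + (23 - 1*73)) = 127*(-24 + (23 - 73)) = 127*(-24 - 50) = 127*(-74) = -9398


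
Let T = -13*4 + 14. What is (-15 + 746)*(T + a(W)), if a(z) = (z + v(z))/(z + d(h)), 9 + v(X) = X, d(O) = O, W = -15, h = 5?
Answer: -249271/10 ≈ -24927.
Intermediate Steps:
v(X) = -9 + X
T = -38 (T = -52 + 14 = -38)
a(z) = (-9 + 2*z)/(5 + z) (a(z) = (z + (-9 + z))/(z + 5) = (-9 + 2*z)/(5 + z))
(-15 + 746)*(T + a(W)) = (-15 + 746)*(-38 + (-9 + 2*(-15))/(5 - 15)) = 731*(-38 + (-9 - 30)/(-10)) = 731*(-38 - ⅒*(-39)) = 731*(-38 + 39/10) = 731*(-341/10) = -249271/10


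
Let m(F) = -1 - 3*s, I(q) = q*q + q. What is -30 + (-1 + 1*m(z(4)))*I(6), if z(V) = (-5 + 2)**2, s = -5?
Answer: 516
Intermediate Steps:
I(q) = q + q**2 (I(q) = q**2 + q = q + q**2)
z(V) = 9 (z(V) = (-3)**2 = 9)
m(F) = 14 (m(F) = -1 - 3*(-5) = -1 + 15 = 14)
-30 + (-1 + 1*m(z(4)))*I(6) = -30 + (-1 + 1*14)*(6*(1 + 6)) = -30 + (-1 + 14)*(6*7) = -30 + 13*42 = -30 + 546 = 516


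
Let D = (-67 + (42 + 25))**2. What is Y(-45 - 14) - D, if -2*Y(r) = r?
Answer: 59/2 ≈ 29.500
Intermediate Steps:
Y(r) = -r/2
D = 0 (D = (-67 + 67)**2 = 0**2 = 0)
Y(-45 - 14) - D = -(-45 - 14)/2 - 1*0 = -1/2*(-59) + 0 = 59/2 + 0 = 59/2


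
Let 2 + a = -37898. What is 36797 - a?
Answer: 74697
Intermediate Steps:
a = -37900 (a = -2 - 37898 = -37900)
36797 - a = 36797 - 1*(-37900) = 36797 + 37900 = 74697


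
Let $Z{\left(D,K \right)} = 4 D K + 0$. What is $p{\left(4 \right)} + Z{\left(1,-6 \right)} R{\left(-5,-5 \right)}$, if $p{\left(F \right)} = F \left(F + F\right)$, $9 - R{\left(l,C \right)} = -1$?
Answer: $-208$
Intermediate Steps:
$R{\left(l,C \right)} = 10$ ($R{\left(l,C \right)} = 9 - -1 = 9 + 1 = 10$)
$p{\left(F \right)} = 2 F^{2}$ ($p{\left(F \right)} = F 2 F = 2 F^{2}$)
$Z{\left(D,K \right)} = 4 D K$ ($Z{\left(D,K \right)} = 4 D K + 0 = 4 D K$)
$p{\left(4 \right)} + Z{\left(1,-6 \right)} R{\left(-5,-5 \right)} = 2 \cdot 4^{2} + 4 \cdot 1 \left(-6\right) 10 = 2 \cdot 16 - 240 = 32 - 240 = -208$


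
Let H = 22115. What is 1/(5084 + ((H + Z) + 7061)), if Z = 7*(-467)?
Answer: 1/30991 ≈ 3.2267e-5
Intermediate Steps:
Z = -3269
1/(5084 + ((H + Z) + 7061)) = 1/(5084 + ((22115 - 3269) + 7061)) = 1/(5084 + (18846 + 7061)) = 1/(5084 + 25907) = 1/30991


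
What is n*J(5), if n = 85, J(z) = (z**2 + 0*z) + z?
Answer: 2550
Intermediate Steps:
J(z) = z + z**2 (J(z) = (z**2 + 0) + z = z**2 + z = z + z**2)
n*J(5) = 85*(5*(1 + 5)) = 85*(5*6) = 85*30 = 2550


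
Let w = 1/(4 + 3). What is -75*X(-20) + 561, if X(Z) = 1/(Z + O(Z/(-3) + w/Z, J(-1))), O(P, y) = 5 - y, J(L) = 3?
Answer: 3391/6 ≈ 565.17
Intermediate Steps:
w = ⅐ (w = 1/7 = ⅐ ≈ 0.14286)
X(Z) = 1/(2 + Z) (X(Z) = 1/(Z + (5 - 1*3)) = 1/(Z + (5 - 3)) = 1/(Z + 2) = 1/(2 + Z))
-75*X(-20) + 561 = -75/(2 - 20) + 561 = -75/(-18) + 561 = -75*(-1/18) + 561 = 25/6 + 561 = 3391/6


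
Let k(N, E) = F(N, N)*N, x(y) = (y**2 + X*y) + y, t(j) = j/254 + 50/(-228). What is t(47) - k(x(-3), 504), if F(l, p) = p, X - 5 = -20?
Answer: -18828887/7239 ≈ -2601.0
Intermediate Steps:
X = -15 (X = 5 - 20 = -15)
t(j) = -25/114 + j/254 (t(j) = j*(1/254) + 50*(-1/228) = j/254 - 25/114 = -25/114 + j/254)
x(y) = y**2 - 14*y (x(y) = (y**2 - 15*y) + y = y**2 - 14*y)
k(N, E) = N**2 (k(N, E) = N*N = N**2)
t(47) - k(x(-3), 504) = (-25/114 + (1/254)*47) - (-3*(-14 - 3))**2 = (-25/114 + 47/254) - (-3*(-17))**2 = -248/7239 - 1*51**2 = -248/7239 - 1*2601 = -248/7239 - 2601 = -18828887/7239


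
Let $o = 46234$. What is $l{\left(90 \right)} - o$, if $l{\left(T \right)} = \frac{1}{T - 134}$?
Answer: $- \frac{2034297}{44} \approx -46234.0$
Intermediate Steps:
$l{\left(T \right)} = \frac{1}{-134 + T}$
$l{\left(90 \right)} - o = \frac{1}{-134 + 90} - 46234 = \frac{1}{-44} - 46234 = - \frac{1}{44} - 46234 = - \frac{2034297}{44}$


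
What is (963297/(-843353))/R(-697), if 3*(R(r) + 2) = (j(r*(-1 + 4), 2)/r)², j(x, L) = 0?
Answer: 963297/1686706 ≈ 0.57111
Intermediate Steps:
R(r) = -2 (R(r) = -2 + (0/r)²/3 = -2 + (⅓)*0² = -2 + (⅓)*0 = -2 + 0 = -2)
(963297/(-843353))/R(-697) = (963297/(-843353))/(-2) = (963297*(-1/843353))*(-½) = -963297/843353*(-½) = 963297/1686706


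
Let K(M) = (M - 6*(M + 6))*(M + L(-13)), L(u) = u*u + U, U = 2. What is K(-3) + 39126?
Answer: 35598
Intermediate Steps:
L(u) = 2 + u**2 (L(u) = u*u + 2 = u**2 + 2 = 2 + u**2)
K(M) = (-36 - 5*M)*(171 + M) (K(M) = (M - 6*(M + 6))*(M + (2 + (-13)**2)) = (M - 6*(6 + M))*(M + (2 + 169)) = (M + (-36 - 6*M))*(M + 171) = (-36 - 5*M)*(171 + M))
K(-3) + 39126 = (-6156 - 891*(-3) - 5*(-3)**2) + 39126 = (-6156 + 2673 - 5*9) + 39126 = (-6156 + 2673 - 45) + 39126 = -3528 + 39126 = 35598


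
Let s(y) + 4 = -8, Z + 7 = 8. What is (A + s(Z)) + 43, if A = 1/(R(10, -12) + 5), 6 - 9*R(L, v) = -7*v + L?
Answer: 1324/43 ≈ 30.791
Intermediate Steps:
Z = 1 (Z = -7 + 8 = 1)
R(L, v) = ⅔ - L/9 + 7*v/9 (R(L, v) = ⅔ - (-7*v + L)/9 = ⅔ - (L - 7*v)/9 = ⅔ + (-L/9 + 7*v/9) = ⅔ - L/9 + 7*v/9)
s(y) = -12 (s(y) = -4 - 8 = -12)
A = -9/43 (A = 1/((⅔ - ⅑*10 + (7/9)*(-12)) + 5) = 1/((⅔ - 10/9 - 28/3) + 5) = 1/(-88/9 + 5) = 1/(-43/9) = -9/43 ≈ -0.20930)
(A + s(Z)) + 43 = (-9/43 - 12) + 43 = -525/43 + 43 = 1324/43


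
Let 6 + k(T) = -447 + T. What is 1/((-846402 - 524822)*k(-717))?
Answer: 1/1604332080 ≈ 6.2331e-10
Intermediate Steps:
k(T) = -453 + T (k(T) = -6 + (-447 + T) = -453 + T)
1/((-846402 - 524822)*k(-717)) = 1/((-846402 - 524822)*(-453 - 717)) = 1/(-1371224*(-1170)) = -1/1371224*(-1/1170) = 1/1604332080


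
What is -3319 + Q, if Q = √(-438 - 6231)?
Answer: -3319 + 3*I*√741 ≈ -3319.0 + 81.664*I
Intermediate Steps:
Q = 3*I*√741 (Q = √(-6669) = 3*I*√741 ≈ 81.664*I)
-3319 + Q = -3319 + 3*I*√741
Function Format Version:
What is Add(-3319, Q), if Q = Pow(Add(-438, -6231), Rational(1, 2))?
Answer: Add(-3319, Mul(3, I, Pow(741, Rational(1, 2)))) ≈ Add(-3319.0, Mul(81.664, I))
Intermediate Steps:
Q = Mul(3, I, Pow(741, Rational(1, 2))) (Q = Pow(-6669, Rational(1, 2)) = Mul(3, I, Pow(741, Rational(1, 2))) ≈ Mul(81.664, I))
Add(-3319, Q) = Add(-3319, Mul(3, I, Pow(741, Rational(1, 2))))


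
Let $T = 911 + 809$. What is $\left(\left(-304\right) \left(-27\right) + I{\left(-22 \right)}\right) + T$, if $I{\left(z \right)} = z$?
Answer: $9906$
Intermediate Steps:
$T = 1720$
$\left(\left(-304\right) \left(-27\right) + I{\left(-22 \right)}\right) + T = \left(\left(-304\right) \left(-27\right) - 22\right) + 1720 = \left(8208 - 22\right) + 1720 = 8186 + 1720 = 9906$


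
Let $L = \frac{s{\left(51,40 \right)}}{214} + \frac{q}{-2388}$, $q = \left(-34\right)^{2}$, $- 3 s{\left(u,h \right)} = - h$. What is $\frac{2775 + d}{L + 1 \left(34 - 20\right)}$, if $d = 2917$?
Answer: $\frac{121199756}{289121} \approx 419.2$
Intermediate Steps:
$s{\left(u,h \right)} = \frac{h}{3}$ ($s{\left(u,h \right)} = - \frac{\left(-1\right) h}{3} = \frac{h}{3}$)
$q = 1156$
$L = - \frac{8981}{21293}$ ($L = \frac{\frac{1}{3} \cdot 40}{214} + \frac{1156}{-2388} = \frac{40}{3} \cdot \frac{1}{214} + 1156 \left(- \frac{1}{2388}\right) = \frac{20}{321} - \frac{289}{597} = - \frac{8981}{21293} \approx -0.42178$)
$\frac{2775 + d}{L + 1 \left(34 - 20\right)} = \frac{2775 + 2917}{- \frac{8981}{21293} + 1 \left(34 - 20\right)} = \frac{5692}{- \frac{8981}{21293} + 1 \cdot 14} = \frac{5692}{- \frac{8981}{21293} + 14} = \frac{5692}{\frac{289121}{21293}} = 5692 \cdot \frac{21293}{289121} = \frac{121199756}{289121}$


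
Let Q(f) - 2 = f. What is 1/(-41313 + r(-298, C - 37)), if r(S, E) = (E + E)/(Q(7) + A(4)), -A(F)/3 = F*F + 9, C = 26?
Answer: -3/123938 ≈ -2.4206e-5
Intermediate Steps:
Q(f) = 2 + f
A(F) = -27 - 3*F² (A(F) = -3*(F*F + 9) = -3*(F² + 9) = -3*(9 + F²) = -27 - 3*F²)
r(S, E) = -E/33 (r(S, E) = (E + E)/((2 + 7) + (-27 - 3*4²)) = (2*E)/(9 + (-27 - 3*16)) = (2*E)/(9 + (-27 - 48)) = (2*E)/(9 - 75) = (2*E)/(-66) = (2*E)*(-1/66) = -E/33)
1/(-41313 + r(-298, C - 37)) = 1/(-41313 - (26 - 37)/33) = 1/(-41313 - 1/33*(-11)) = 1/(-41313 + ⅓) = 1/(-123938/3) = -3/123938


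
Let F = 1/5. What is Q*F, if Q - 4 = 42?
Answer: 46/5 ≈ 9.2000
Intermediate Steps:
Q = 46 (Q = 4 + 42 = 46)
F = ⅕ ≈ 0.20000
Q*F = 46*(⅕) = 46/5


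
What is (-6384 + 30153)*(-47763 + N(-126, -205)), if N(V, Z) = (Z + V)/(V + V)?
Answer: -31786930745/28 ≈ -1.1352e+9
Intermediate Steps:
N(V, Z) = (V + Z)/(2*V) (N(V, Z) = (V + Z)/((2*V)) = (V + Z)*(1/(2*V)) = (V + Z)/(2*V))
(-6384 + 30153)*(-47763 + N(-126, -205)) = (-6384 + 30153)*(-47763 + (½)*(-126 - 205)/(-126)) = 23769*(-47763 + (½)*(-1/126)*(-331)) = 23769*(-47763 + 331/252) = 23769*(-12035945/252) = -31786930745/28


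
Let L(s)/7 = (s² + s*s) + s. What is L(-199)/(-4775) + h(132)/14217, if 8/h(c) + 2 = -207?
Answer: -1643220645613/14188210575 ≈ -115.82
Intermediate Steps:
h(c) = -8/209 (h(c) = 8/(-2 - 207) = 8/(-209) = 8*(-1/209) = -8/209)
L(s) = 7*s + 14*s² (L(s) = 7*((s² + s*s) + s) = 7*((s² + s²) + s) = 7*(2*s² + s) = 7*(s + 2*s²) = 7*s + 14*s²)
L(-199)/(-4775) + h(132)/14217 = (7*(-199)*(1 + 2*(-199)))/(-4775) - 8/209/14217 = (7*(-199)*(1 - 398))*(-1/4775) - 8/209*1/14217 = (7*(-199)*(-397))*(-1/4775) - 8/2971353 = 553021*(-1/4775) - 8/2971353 = -553021/4775 - 8/2971353 = -1643220645613/14188210575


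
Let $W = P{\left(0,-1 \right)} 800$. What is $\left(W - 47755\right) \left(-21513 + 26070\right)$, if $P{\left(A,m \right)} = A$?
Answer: $-217619535$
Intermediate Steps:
$W = 0$ ($W = 0 \cdot 800 = 0$)
$\left(W - 47755\right) \left(-21513 + 26070\right) = \left(0 - 47755\right) \left(-21513 + 26070\right) = \left(-47755\right) 4557 = -217619535$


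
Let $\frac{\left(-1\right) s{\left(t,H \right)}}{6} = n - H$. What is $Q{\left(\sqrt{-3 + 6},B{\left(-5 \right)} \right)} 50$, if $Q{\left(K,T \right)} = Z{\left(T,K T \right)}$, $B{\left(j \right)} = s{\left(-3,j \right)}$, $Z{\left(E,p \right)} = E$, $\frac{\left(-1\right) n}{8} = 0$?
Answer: $-1500$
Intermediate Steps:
$n = 0$ ($n = \left(-8\right) 0 = 0$)
$s{\left(t,H \right)} = 6 H$ ($s{\left(t,H \right)} = - 6 \left(0 - H\right) = - 6 \left(- H\right) = 6 H$)
$B{\left(j \right)} = 6 j$
$Q{\left(K,T \right)} = T$
$Q{\left(\sqrt{-3 + 6},B{\left(-5 \right)} \right)} 50 = 6 \left(-5\right) 50 = \left(-30\right) 50 = -1500$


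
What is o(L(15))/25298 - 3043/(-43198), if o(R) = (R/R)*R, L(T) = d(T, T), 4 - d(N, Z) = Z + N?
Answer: 2917641/42031654 ≈ 0.069415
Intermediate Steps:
d(N, Z) = 4 - N - Z (d(N, Z) = 4 - (Z + N) = 4 - (N + Z) = 4 + (-N - Z) = 4 - N - Z)
L(T) = 4 - 2*T (L(T) = 4 - T - T = 4 - 2*T)
o(R) = R (o(R) = 1*R = R)
o(L(15))/25298 - 3043/(-43198) = (4 - 2*15)/25298 - 3043/(-43198) = (4 - 30)*(1/25298) - 3043*(-1/43198) = -26*1/25298 + 3043/43198 = -1/973 + 3043/43198 = 2917641/42031654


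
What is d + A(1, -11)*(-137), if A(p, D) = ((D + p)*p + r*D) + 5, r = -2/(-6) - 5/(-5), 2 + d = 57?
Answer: 8248/3 ≈ 2749.3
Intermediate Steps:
d = 55 (d = -2 + 57 = 55)
r = 4/3 (r = -2*(-1/6) - 5*(-1/5) = 1/3 + 1 = 4/3 ≈ 1.3333)
A(p, D) = 5 + 4*D/3 + p*(D + p) (A(p, D) = ((D + p)*p + 4*D/3) + 5 = (p*(D + p) + 4*D/3) + 5 = (4*D/3 + p*(D + p)) + 5 = 5 + 4*D/3 + p*(D + p))
d + A(1, -11)*(-137) = 55 + (5 + 1**2 + (4/3)*(-11) - 11*1)*(-137) = 55 + (5 + 1 - 44/3 - 11)*(-137) = 55 - 59/3*(-137) = 55 + 8083/3 = 8248/3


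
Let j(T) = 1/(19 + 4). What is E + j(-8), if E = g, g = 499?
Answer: 11478/23 ≈ 499.04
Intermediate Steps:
j(T) = 1/23
E = 499
E + j(-8) = 499 + 1/23 = 11478/23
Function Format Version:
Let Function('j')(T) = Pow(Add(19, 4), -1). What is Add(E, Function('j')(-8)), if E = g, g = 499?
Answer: Rational(11478, 23) ≈ 499.04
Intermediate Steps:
Function('j')(T) = Rational(1, 23) (Function('j')(T) = Pow(23, -1) = Rational(1, 23))
E = 499
Add(E, Function('j')(-8)) = Add(499, Rational(1, 23)) = Rational(11478, 23)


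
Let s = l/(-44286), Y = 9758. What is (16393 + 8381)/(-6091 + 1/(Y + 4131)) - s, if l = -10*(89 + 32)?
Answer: -31695371614/7740707667 ≈ -4.0946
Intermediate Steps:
l = -1210 (l = -10*121 = -1210)
s = 5/183 (s = -1210/(-44286) = -1210*(-1/44286) = 5/183 ≈ 0.027322)
(16393 + 8381)/(-6091 + 1/(Y + 4131)) - s = (16393 + 8381)/(-6091 + 1/(9758 + 4131)) - 1*5/183 = 24774/(-6091 + 1/13889) - 5/183 = 24774/(-84597898/13889) - 5/183 = 24774*(-13889/84597898) - 5/183 = -172043043/42298949 - 5/183 = -31695371614/7740707667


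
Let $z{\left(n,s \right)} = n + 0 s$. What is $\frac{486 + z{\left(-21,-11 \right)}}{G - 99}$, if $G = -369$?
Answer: $- \frac{155}{156} \approx -0.99359$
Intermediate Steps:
$z{\left(n,s \right)} = n$ ($z{\left(n,s \right)} = n + 0 = n$)
$\frac{486 + z{\left(-21,-11 \right)}}{G - 99} = \frac{486 - 21}{-369 - 99} = \frac{465}{-468} = 465 \left(- \frac{1}{468}\right) = - \frac{155}{156}$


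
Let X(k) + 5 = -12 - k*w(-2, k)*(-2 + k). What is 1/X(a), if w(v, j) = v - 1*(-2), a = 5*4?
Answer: -1/17 ≈ -0.058824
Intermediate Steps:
a = 20
w(v, j) = 2 + v (w(v, j) = v + 2 = 2 + v)
X(k) = -17 (X(k) = -5 + (-12 - k*(2 - 2)*(-2 + k)) = -5 + (-12 - k*0*(-2 + k)) = -5 + (-12 - 0*(-2 + k)) = -5 + (-12 - 1*0) = -5 + (-12 + 0) = -5 - 12 = -17)
1/X(a) = 1/(-17) = -1/17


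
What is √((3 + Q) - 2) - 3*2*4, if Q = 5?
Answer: -24 + √6 ≈ -21.551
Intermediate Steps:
√((3 + Q) - 2) - 3*2*4 = √((3 + 5) - 2) - 3*2*4 = √(8 - 2) - 6*4 = √6 - 24 = -24 + √6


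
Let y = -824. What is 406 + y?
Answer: -418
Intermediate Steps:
406 + y = 406 - 824 = -418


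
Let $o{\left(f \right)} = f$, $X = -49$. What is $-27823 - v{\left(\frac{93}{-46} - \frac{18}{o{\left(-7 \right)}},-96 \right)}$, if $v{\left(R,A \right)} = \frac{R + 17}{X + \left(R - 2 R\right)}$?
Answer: $- \frac{443910314}{15955} \approx -27823.0$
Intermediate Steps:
$v{\left(R,A \right)} = \frac{17 + R}{-49 - R}$ ($v{\left(R,A \right)} = \frac{R + 17}{-49 + \left(R - 2 R\right)} = \frac{17 + R}{-49 - R}$)
$-27823 - v{\left(\frac{93}{-46} - \frac{18}{o{\left(-7 \right)}},-96 \right)} = -27823 - \frac{-17 - \left(\frac{93}{-46} - \frac{18}{-7}\right)}{49 + \left(\frac{93}{-46} - \frac{18}{-7}\right)} = -27823 - \frac{-17 - \left(93 \left(- \frac{1}{46}\right) - - \frac{18}{7}\right)}{49 + \left(93 \left(- \frac{1}{46}\right) - - \frac{18}{7}\right)} = -27823 - \frac{-17 - \left(- \frac{93}{46} + \frac{18}{7}\right)}{49 + \left(- \frac{93}{46} + \frac{18}{7}\right)} = -27823 - \frac{-17 - \frac{177}{322}}{49 + \frac{177}{322}} = -27823 - \frac{-17 - \frac{177}{322}}{\frac{15955}{322}} = -27823 - \frac{322}{15955} \left(- \frac{5651}{322}\right) = -27823 - - \frac{5651}{15955} = -27823 + \frac{5651}{15955} = - \frac{443910314}{15955}$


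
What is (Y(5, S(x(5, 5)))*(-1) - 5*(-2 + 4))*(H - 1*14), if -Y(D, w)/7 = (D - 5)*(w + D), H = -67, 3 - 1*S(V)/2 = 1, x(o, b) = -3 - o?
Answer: 810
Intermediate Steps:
S(V) = 4 (S(V) = 6 - 2*1 = 6 - 2 = 4)
Y(D, w) = -7*(-5 + D)*(D + w) (Y(D, w) = -7*(D - 5)*(w + D) = -7*(-5 + D)*(D + w))
(Y(5, S(x(5, 5)))*(-1) - 5*(-2 + 4))*(H - 1*14) = ((-7*5² + 35*5 + 35*4 - 7*5*4)*(-1) - 5*(-2 + 4))*(-67 - 1*14) = ((-7*25 + 175 + 140 - 140)*(-1) - 5*2)*(-67 - 14) = ((-175 + 175 + 140 - 140)*(-1) - 10)*(-81) = (0*(-1) - 10)*(-81) = (0 - 10)*(-81) = -10*(-81) = 810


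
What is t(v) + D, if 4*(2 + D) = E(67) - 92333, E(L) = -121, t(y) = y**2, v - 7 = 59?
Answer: -37519/2 ≈ -18760.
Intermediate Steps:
v = 66 (v = 7 + 59 = 66)
D = -46231/2 (D = -2 + (-121 - 92333)/4 = -2 + (1/4)*(-92454) = -2 - 46227/2 = -46231/2 ≈ -23116.)
t(v) + D = 66**2 - 46231/2 = 4356 - 46231/2 = -37519/2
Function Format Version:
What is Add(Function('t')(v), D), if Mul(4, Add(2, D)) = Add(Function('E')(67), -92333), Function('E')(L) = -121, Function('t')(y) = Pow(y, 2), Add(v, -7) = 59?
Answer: Rational(-37519, 2) ≈ -18760.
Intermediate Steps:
v = 66 (v = Add(7, 59) = 66)
D = Rational(-46231, 2) (D = Add(-2, Mul(Rational(1, 4), Add(-121, -92333))) = Add(-2, Mul(Rational(1, 4), -92454)) = Add(-2, Rational(-46227, 2)) = Rational(-46231, 2) ≈ -23116.)
Add(Function('t')(v), D) = Add(Pow(66, 2), Rational(-46231, 2)) = Add(4356, Rational(-46231, 2)) = Rational(-37519, 2)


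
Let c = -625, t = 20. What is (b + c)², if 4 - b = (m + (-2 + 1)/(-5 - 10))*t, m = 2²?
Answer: 4439449/9 ≈ 4.9327e+5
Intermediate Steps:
m = 4
b = -232/3 (b = 4 - (4 + (-2 + 1)/(-5 - 10))*20 = 4 - (4 - 1/(-15))*20 = 4 - (4 - 1*(-1/15))*20 = 4 - (4 + 1/15)*20 = 4 - 61*20/15 = 4 - 1*244/3 = 4 - 244/3 = -232/3 ≈ -77.333)
(b + c)² = (-232/3 - 625)² = (-2107/3)² = 4439449/9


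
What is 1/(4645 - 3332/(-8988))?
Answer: 321/1491164 ≈ 0.00021527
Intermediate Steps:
1/(4645 - 3332/(-8988)) = 1/(4645 - 3332*(-1/8988)) = 1/(4645 + 119/321) = 1/(1491164/321) = 321/1491164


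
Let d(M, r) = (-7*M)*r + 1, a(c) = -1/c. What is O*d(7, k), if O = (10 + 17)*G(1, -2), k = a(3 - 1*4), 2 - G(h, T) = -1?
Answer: -3888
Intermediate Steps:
G(h, T) = 3 (G(h, T) = 2 - 1*(-1) = 2 + 1 = 3)
k = 1 (k = -1/(3 - 1*4) = -1/(3 - 4) = -1/(-1) = -1*(-1) = 1)
O = 81 (O = (10 + 17)*3 = 27*3 = 81)
d(M, r) = 1 - 7*M*r (d(M, r) = -7*M*r + 1 = 1 - 7*M*r)
O*d(7, k) = 81*(1 - 7*7*1) = 81*(1 - 49) = 81*(-48) = -3888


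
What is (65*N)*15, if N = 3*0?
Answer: 0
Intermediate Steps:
N = 0
(65*N)*15 = (65*0)*15 = 0*15 = 0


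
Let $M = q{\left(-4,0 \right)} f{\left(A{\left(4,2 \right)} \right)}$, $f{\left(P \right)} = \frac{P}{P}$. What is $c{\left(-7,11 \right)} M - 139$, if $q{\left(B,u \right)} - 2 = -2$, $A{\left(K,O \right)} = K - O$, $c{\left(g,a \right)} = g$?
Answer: $-139$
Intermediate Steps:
$q{\left(B,u \right)} = 0$ ($q{\left(B,u \right)} = 2 - 2 = 0$)
$f{\left(P \right)} = 1$
$M = 0$ ($M = 0 \cdot 1 = 0$)
$c{\left(-7,11 \right)} M - 139 = \left(-7\right) 0 - 139 = 0 - 139 = -139$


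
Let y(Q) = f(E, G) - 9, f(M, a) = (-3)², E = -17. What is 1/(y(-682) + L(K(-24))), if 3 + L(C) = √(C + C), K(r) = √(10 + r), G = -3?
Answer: -1/(3 - 2^(¾)*7^(¼)*√I) ≈ -0.21849 - 0.3966*I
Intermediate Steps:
f(M, a) = 9
L(C) = -3 + √2*√C (L(C) = -3 + √(C + C) = -3 + √(2*C) = -3 + √2*√C)
y(Q) = 0 (y(Q) = 9 - 9 = 0)
1/(y(-682) + L(K(-24))) = 1/(0 + (-3 + √2*√(√(10 - 24)))) = 1/(0 + (-3 + √2*√(√(-14)))) = 1/(0 + (-3 + √2*√(I*√14))) = 1/(0 + (-3 + √2*(14^(¼)*√I))) = 1/(0 + (-3 + 2^(¾)*7^(¼)*√I)) = 1/(-3 + 2^(¾)*7^(¼)*√I)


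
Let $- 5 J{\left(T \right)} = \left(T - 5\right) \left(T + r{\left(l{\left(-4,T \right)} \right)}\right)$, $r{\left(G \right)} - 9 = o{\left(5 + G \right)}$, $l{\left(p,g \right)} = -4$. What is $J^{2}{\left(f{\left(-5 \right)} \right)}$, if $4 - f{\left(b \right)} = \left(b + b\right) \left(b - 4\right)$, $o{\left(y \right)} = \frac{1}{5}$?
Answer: $\frac{1221083136}{625} \approx 1.9537 \cdot 10^{6}$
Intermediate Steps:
$o{\left(y \right)} = \frac{1}{5}$
$r{\left(G \right)} = \frac{46}{5}$ ($r{\left(G \right)} = 9 + \frac{1}{5} = \frac{46}{5}$)
$f{\left(b \right)} = 4 - 2 b \left(-4 + b\right)$ ($f{\left(b \right)} = 4 - \left(b + b\right) \left(b - 4\right) = 4 - 2 b \left(-4 + b\right)$)
$J{\left(T \right)} = - \frac{\left(-5 + T\right) \left(\frac{46}{5} + T\right)}{5}$ ($J{\left(T \right)} = - \frac{\left(T - 5\right) \left(T + \frac{46}{5}\right)}{5} = - \frac{\left(-5 + T\right) \left(\frac{46}{5} + T\right)}{5}$)
$J^{2}{\left(f{\left(-5 \right)} \right)} = \left(\frac{46}{5} - \frac{21 \left(4 - 2 \left(-5\right)^{2} + 8 \left(-5\right)\right)}{25} - \frac{\left(4 - 2 \left(-5\right)^{2} + 8 \left(-5\right)\right)^{2}}{5}\right)^{2} = \left(\frac{46}{5} - \frac{21 \left(4 - 50 - 40\right)}{25} - \frac{\left(4 - 50 - 40\right)^{2}}{5}\right)^{2} = \left(\frac{46}{5} - - \frac{1806}{25} - \frac{\left(-86\right)^{2}}{5}\right)^{2} = \left(\frac{46}{5} + \frac{1806}{25} - \frac{7396}{5}\right)^{2} = \left(- \frac{34944}{25}\right)^{2} = \frac{1221083136}{625}$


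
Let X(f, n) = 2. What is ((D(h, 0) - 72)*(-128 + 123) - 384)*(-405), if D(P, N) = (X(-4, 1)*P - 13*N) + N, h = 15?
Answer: 70470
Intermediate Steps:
D(P, N) = -12*N + 2*P (D(P, N) = (2*P - 13*N) + N = (-13*N + 2*P) + N = -12*N + 2*P)
((D(h, 0) - 72)*(-128 + 123) - 384)*(-405) = (((-12*0 + 2*15) - 72)*(-128 + 123) - 384)*(-405) = (((0 + 30) - 72)*(-5) - 384)*(-405) = ((30 - 72)*(-5) - 384)*(-405) = (-42*(-5) - 384)*(-405) = (210 - 384)*(-405) = -174*(-405) = 70470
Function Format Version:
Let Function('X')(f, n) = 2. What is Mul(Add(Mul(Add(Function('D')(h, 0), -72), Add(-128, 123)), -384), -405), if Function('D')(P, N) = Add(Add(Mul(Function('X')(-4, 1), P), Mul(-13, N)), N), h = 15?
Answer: 70470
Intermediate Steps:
Function('D')(P, N) = Add(Mul(-12, N), Mul(2, P)) (Function('D')(P, N) = Add(Add(Mul(2, P), Mul(-13, N)), N) = Add(Add(Mul(-13, N), Mul(2, P)), N) = Add(Mul(-12, N), Mul(2, P)))
Mul(Add(Mul(Add(Function('D')(h, 0), -72), Add(-128, 123)), -384), -405) = Mul(Add(Mul(Add(Add(Mul(-12, 0), Mul(2, 15)), -72), Add(-128, 123)), -384), -405) = Mul(Add(Mul(Add(Add(0, 30), -72), -5), -384), -405) = Mul(Add(Mul(Add(30, -72), -5), -384), -405) = Mul(Add(Mul(-42, -5), -384), -405) = Mul(Add(210, -384), -405) = Mul(-174, -405) = 70470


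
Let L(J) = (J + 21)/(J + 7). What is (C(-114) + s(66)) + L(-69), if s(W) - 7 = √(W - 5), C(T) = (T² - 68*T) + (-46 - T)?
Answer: 645537/31 + √61 ≈ 20832.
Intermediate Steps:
L(J) = (21 + J)/(7 + J)
C(T) = -46 + T² - 69*T
s(W) = 7 + √(-5 + W) (s(W) = 7 + √(W - 5) = 7 + √(-5 + W))
(C(-114) + s(66)) + L(-69) = ((-46 + (-114)² - 69*(-114)) + (7 + √(-5 + 66))) + (21 - 69)/(7 - 69) = ((-46 + 12996 + 7866) + (7 + √61)) - 48/(-62) = (20816 + (7 + √61)) - 1/62*(-48) = (20823 + √61) + 24/31 = 645537/31 + √61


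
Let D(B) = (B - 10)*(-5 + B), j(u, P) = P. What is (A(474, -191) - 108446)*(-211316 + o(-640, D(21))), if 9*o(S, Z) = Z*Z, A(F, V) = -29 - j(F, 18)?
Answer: 202976081924/9 ≈ 2.2553e+10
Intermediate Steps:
D(B) = (-10 + B)*(-5 + B)
A(F, V) = -47 (A(F, V) = -29 - 1*18 = -29 - 18 = -47)
o(S, Z) = Z²/9 (o(S, Z) = (Z*Z)/9 = Z²/9)
(A(474, -191) - 108446)*(-211316 + o(-640, D(21))) = (-47 - 108446)*(-211316 + (50 + 21² - 15*21)²/9) = -108493*(-211316 + (50 + 441 - 315)²/9) = -108493*(-211316 + (⅑)*176²) = -108493*(-211316 + (⅑)*30976) = -108493*(-211316 + 30976/9) = -108493*(-1870868/9) = 202976081924/9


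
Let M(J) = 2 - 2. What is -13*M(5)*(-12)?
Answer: 0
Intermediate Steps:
M(J) = 0
-13*M(5)*(-12) = -13*0*(-12) = -0*(-12) = -1*0 = 0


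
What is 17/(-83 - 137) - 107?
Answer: -23557/220 ≈ -107.08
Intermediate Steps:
17/(-83 - 137) - 107 = 17/(-220) - 107 = 17*(-1/220) - 107 = -17/220 - 107 = -23557/220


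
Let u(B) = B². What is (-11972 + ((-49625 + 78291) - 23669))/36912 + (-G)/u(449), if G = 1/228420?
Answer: -26766388372201/141648878491920 ≈ -0.18896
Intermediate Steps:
G = 1/228420 ≈ 4.3779e-6
(-11972 + ((-49625 + 78291) - 23669))/36912 + (-G)/u(449) = (-11972 + ((-49625 + 78291) - 23669))/36912 + (-1*1/228420)/(449²) = (-11972 + (28666 - 23669))*(1/36912) - 1/228420/201601 = (-11972 + 4997)*(1/36912) - 1/228420*1/201601 = -6975*1/36912 - 1/46049700420 = -2325/12304 - 1/46049700420 = -26766388372201/141648878491920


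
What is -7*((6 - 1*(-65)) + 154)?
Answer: -1575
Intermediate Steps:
-7*((6 - 1*(-65)) + 154) = -7*((6 + 65) + 154) = -7*(71 + 154) = -7*225 = -1575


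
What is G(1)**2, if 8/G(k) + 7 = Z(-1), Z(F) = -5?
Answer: 4/9 ≈ 0.44444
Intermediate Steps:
G(k) = -2/3 (G(k) = 8/(-7 - 5) = 8/(-12) = 8*(-1/12) = -2/3)
G(1)**2 = (-2/3)**2 = 4/9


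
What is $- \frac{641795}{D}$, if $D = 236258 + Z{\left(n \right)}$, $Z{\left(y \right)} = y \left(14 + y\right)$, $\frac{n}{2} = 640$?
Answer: $- \frac{641795}{1892578} \approx -0.33911$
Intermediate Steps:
$n = 1280$ ($n = 2 \cdot 640 = 1280$)
$D = 1892578$ ($D = 236258 + 1280 \left(14 + 1280\right) = 236258 + 1280 \cdot 1294 = 236258 + 1656320 = 1892578$)
$- \frac{641795}{D} = - \frac{641795}{1892578}$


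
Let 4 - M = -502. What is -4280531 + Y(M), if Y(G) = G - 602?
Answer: -4280627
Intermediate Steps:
M = 506 (M = 4 - 1*(-502) = 4 + 502 = 506)
Y(G) = -602 + G
-4280531 + Y(M) = -4280531 + (-602 + 506) = -4280531 - 96 = -4280627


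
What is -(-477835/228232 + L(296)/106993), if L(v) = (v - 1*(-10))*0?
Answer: 477835/228232 ≈ 2.0936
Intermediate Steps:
L(v) = 0 (L(v) = (v + 10)*0 = (10 + v)*0 = 0)
-(-477835/228232 + L(296)/106993) = -(-477835/228232 + 0/106993) = -(-477835*1/228232 + 0*(1/106993)) = -(-477835/228232 + 0) = -1*(-477835/228232) = 477835/228232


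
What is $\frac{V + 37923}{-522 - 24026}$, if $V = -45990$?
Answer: $\frac{8067}{24548} \approx 0.32862$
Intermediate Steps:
$\frac{V + 37923}{-522 - 24026} = \frac{-45990 + 37923}{-522 - 24026} = - \frac{8067}{-24548} = \left(-8067\right) \left(- \frac{1}{24548}\right) = \frac{8067}{24548}$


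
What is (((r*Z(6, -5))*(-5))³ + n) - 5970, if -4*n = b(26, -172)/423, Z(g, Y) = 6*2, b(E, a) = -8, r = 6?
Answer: -19738013308/423 ≈ -4.6662e+7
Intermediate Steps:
Z(g, Y) = 12
n = 2/423 (n = -(-2)/423 = -¼*(-8/423) = 2/423 ≈ 0.0047281)
(((r*Z(6, -5))*(-5))³ + n) - 5970 = (((6*12)*(-5))³ + 2/423) - 5970 = ((72*(-5))³ + 2/423) - 5970 = ((-360)³ + 2/423) - 5970 = (-46656000 + 2/423) - 5970 = -19735487998/423 - 5970 = -19738013308/423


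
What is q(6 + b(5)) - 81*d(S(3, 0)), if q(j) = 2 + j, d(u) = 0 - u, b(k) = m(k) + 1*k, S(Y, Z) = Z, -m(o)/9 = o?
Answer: -32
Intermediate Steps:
m(o) = -9*o
b(k) = -8*k (b(k) = -9*k + 1*k = -9*k + k = -8*k)
d(u) = -u
q(6 + b(5)) - 81*d(S(3, 0)) = (2 + (6 - 8*5)) - (-81)*0 = (2 + (6 - 40)) - 81*0 = (2 - 34) + 0 = -32 + 0 = -32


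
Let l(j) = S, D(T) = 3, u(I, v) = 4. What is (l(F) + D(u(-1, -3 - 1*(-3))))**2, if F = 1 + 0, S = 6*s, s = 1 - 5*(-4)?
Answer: 16641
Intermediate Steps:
s = 21 (s = 1 + 20 = 21)
S = 126 (S = 6*21 = 126)
F = 1
l(j) = 126
(l(F) + D(u(-1, -3 - 1*(-3))))**2 = (126 + 3)**2 = 129**2 = 16641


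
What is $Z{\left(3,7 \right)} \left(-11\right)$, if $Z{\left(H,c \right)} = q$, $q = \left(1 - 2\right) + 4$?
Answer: $-33$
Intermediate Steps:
$q = 3$ ($q = -1 + 4 = 3$)
$Z{\left(H,c \right)} = 3$
$Z{\left(3,7 \right)} \left(-11\right) = 3 \left(-11\right) = -33$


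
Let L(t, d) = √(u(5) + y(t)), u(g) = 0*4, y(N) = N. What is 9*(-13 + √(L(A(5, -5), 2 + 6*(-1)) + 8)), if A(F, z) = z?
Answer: -117 + 9*√(8 + I*√5) ≈ -91.301 + 3.524*I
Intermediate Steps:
u(g) = 0
L(t, d) = √t (L(t, d) = √(0 + t) = √t)
9*(-13 + √(L(A(5, -5), 2 + 6*(-1)) + 8)) = 9*(-13 + √(√(-5) + 8)) = 9*(-13 + √(I*√5 + 8)) = 9*(-13 + √(8 + I*√5)) = -117 + 9*√(8 + I*√5)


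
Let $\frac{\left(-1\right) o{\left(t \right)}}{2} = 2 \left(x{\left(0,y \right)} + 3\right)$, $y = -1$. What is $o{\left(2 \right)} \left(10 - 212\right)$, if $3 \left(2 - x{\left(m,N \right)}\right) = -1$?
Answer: $\frac{12928}{3} \approx 4309.3$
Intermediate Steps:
$x{\left(m,N \right)} = \frac{7}{3}$ ($x{\left(m,N \right)} = 2 - - \frac{1}{3} = 2 + \frac{1}{3} = \frac{7}{3}$)
$o{\left(t \right)} = - \frac{64}{3}$ ($o{\left(t \right)} = - 2 \cdot 2 \left(\frac{7}{3} + 3\right) = - 2 \cdot 2 \cdot \frac{16}{3} = \left(-2\right) \frac{32}{3} = - \frac{64}{3}$)
$o{\left(2 \right)} \left(10 - 212\right) = - \frac{64 \left(10 - 212\right)}{3} = \left(- \frac{64}{3}\right) \left(-202\right) = \frac{12928}{3}$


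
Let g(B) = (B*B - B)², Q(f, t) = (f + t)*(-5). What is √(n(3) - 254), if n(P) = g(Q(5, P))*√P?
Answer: √(-254 + 2689600*√3) ≈ 2158.3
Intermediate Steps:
Q(f, t) = -5*f - 5*t
g(B) = (B² - B)²
n(P) = √P*(-26 - 5*P)²*(-25 - 5*P)² (n(P) = ((-5*5 - 5*P)²*(-1 + (-5*5 - 5*P))²)*√P = ((-25 - 5*P)²*(-1 + (-25 - 5*P))²)*√P = ((-25 - 5*P)²*(-26 - 5*P)²)*√P = ((-26 - 5*P)²*(-25 - 5*P)²)*√P = √P*(-26 - 5*P)²*(-25 - 5*P)²)
√(n(3) - 254) = √(25*√3*(5 + 3)²*(26 + 5*3)² - 254) = √(25*√3*8²*(26 + 15)² - 254) = √(25*√3*64*41² - 254) = √(25*√3*64*1681 - 254) = √(2689600*√3 - 254) = √(-254 + 2689600*√3)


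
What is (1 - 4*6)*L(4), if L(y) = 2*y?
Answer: -184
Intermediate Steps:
(1 - 4*6)*L(4) = (1 - 4*6)*(2*4) = (1 - 24)*8 = -23*8 = -184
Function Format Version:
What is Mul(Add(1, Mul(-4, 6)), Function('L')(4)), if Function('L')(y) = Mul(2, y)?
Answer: -184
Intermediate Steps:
Mul(Add(1, Mul(-4, 6)), Function('L')(4)) = Mul(Add(1, Mul(-4, 6)), Mul(2, 4)) = Mul(Add(1, -24), 8) = Mul(-23, 8) = -184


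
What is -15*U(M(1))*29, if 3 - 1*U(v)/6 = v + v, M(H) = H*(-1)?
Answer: -13050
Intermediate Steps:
M(H) = -H
U(v) = 18 - 12*v (U(v) = 18 - 6*(v + v) = 18 - 12*v)
-15*U(M(1))*29 = -15*(18 - (-12))*29 = -15*(18 - 12*(-1))*29 = -15*(18 + 12)*29 = -15*30*29 = -450*29 = -13050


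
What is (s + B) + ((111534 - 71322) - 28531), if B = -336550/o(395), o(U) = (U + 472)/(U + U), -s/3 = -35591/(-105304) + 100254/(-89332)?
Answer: -601449463879127335/2038970919144 ≈ -2.9498e+5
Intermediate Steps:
s = 5533299003/2351754232 (s = -3*(-35591/(-105304) + 100254/(-89332)) = -3*(-35591*(-1/105304) + 100254*(-1/89332)) = -3*(35591/105304 - 50127/44666) = -3*(-1844433001/2351754232) = 5533299003/2351754232 ≈ 2.3528)
o(U) = (472 + U)/(2*U) (o(U) = (472 + U)/((2*U)) = (472 + U)*(1/(2*U)) = (472 + U)/(2*U))
B = -265874500/867 (B = -336550*790/(472 + 395) = -336550/((1/2)*(1/395)*867) = -336550/867/790 = -336550*790/867 = -265874500/867 ≈ -3.0666e+5)
(s + B) + ((111534 - 71322) - 28531) = (5533299003/2351754232 - 265874500/867) + ((111534 - 71322) - 28531) = -625266683185648399/2038970919144 + (40212 - 28531) = -625266683185648399/2038970919144 + 11681 = -601449463879127335/2038970919144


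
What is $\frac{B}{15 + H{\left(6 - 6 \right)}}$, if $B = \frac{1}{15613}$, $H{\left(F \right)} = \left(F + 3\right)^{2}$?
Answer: $\frac{1}{374712} \approx 2.6687 \cdot 10^{-6}$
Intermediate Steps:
$H{\left(F \right)} = \left(3 + F\right)^{2}$
$B = \frac{1}{15613} \approx 6.4049 \cdot 10^{-5}$
$\frac{B}{15 + H{\left(6 - 6 \right)}} = \frac{1}{15 + \left(3 + \left(6 - 6\right)\right)^{2}} \cdot \frac{1}{15613} = \frac{1}{15 + \left(3 + 0\right)^{2}} \cdot \frac{1}{15613} = \frac{1}{15 + 3^{2}} \cdot \frac{1}{15613} = \frac{1}{15 + 9} \cdot \frac{1}{15613} = \frac{1}{24} \cdot \frac{1}{15613} = \frac{1}{374712}$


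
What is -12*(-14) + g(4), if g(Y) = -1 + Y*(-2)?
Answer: 159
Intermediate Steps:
g(Y) = -1 - 2*Y
-12*(-14) + g(4) = -12*(-14) + (-1 - 2*4) = 168 + (-1 - 8) = 168 - 9 = 159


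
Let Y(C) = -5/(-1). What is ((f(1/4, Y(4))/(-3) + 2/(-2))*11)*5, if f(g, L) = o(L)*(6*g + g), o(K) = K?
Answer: -2585/12 ≈ -215.42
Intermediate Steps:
Y(C) = 5 (Y(C) = -5*(-1) = 5)
f(g, L) = 7*L*g (f(g, L) = L*(6*g + g) = L*(7*g) = 7*L*g)
((f(1/4, Y(4))/(-3) + 2/(-2))*11)*5 = (((7*5/4)/(-3) + 2/(-2))*11)*5 = (((7*5*(¼))*(-⅓) + 2*(-½))*11)*5 = (((35/4)*(-⅓) - 1)*11)*5 = ((-35/12 - 1)*11)*5 = -47/12*11*5 = -517/12*5 = -2585/12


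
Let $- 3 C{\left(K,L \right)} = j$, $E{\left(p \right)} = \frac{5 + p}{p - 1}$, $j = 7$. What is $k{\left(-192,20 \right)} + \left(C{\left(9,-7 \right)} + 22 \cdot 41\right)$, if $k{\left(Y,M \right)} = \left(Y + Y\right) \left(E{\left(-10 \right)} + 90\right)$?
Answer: $- \frac{1116551}{33} \approx -33835.0$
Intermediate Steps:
$E{\left(p \right)} = \frac{5 + p}{-1 + p}$
$C{\left(K,L \right)} = - \frac{7}{3}$ ($C{\left(K,L \right)} = \left(- \frac{1}{3}\right) 7 = - \frac{7}{3}$)
$k{\left(Y,M \right)} = \frac{1990 Y}{11}$ ($k{\left(Y,M \right)} = \left(Y + Y\right) \left(\frac{5 - 10}{-1 - 10} + 90\right) = 2 Y \left(\frac{1}{-11} \left(-5\right) + 90\right) = 2 Y \left(\left(- \frac{1}{11}\right) \left(-5\right) + 90\right) = 2 Y \left(\frac{5}{11} + 90\right) = 2 Y \frac{995}{11} = \frac{1990 Y}{11}$)
$k{\left(-192,20 \right)} + \left(C{\left(9,-7 \right)} + 22 \cdot 41\right) = \frac{1990}{11} \left(-192\right) + \left(- \frac{7}{3} + 22 \cdot 41\right) = - \frac{382080}{11} + \left(- \frac{7}{3} + 902\right) = - \frac{382080}{11} + \frac{2699}{3} = - \frac{1116551}{33}$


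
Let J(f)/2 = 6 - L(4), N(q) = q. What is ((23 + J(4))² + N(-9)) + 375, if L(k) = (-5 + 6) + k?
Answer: 991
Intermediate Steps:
L(k) = 1 + k
J(f) = 2 (J(f) = 2*(6 - (1 + 4)) = 2*(6 - 1*5) = 2*(6 - 5) = 2*1 = 2)
((23 + J(4))² + N(-9)) + 375 = ((23 + 2)² - 9) + 375 = (25² - 9) + 375 = (625 - 9) + 375 = 616 + 375 = 991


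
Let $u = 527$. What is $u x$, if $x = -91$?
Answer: $-47957$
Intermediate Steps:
$u x = 527 \left(-91\right) = -47957$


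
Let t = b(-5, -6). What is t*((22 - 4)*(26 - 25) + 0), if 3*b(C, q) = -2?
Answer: -12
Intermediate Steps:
b(C, q) = -⅔ (b(C, q) = (⅓)*(-2) = -⅔)
t = -⅔ ≈ -0.66667
t*((22 - 4)*(26 - 25) + 0) = -2*((22 - 4)*(26 - 25) + 0)/3 = -2*(18*1 + 0)/3 = -2*(18 + 0)/3 = -⅔*18 = -12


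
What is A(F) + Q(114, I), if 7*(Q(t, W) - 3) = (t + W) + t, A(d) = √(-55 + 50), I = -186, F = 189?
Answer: 9 + I*√5 ≈ 9.0 + 2.2361*I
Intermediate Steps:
A(d) = I*√5 (A(d) = √(-5) = I*√5)
Q(t, W) = 3 + W/7 + 2*t/7 (Q(t, W) = 3 + ((t + W) + t)/7 = 3 + ((W + t) + t)/7 = 3 + (W + 2*t)/7 = 3 + (W/7 + 2*t/7) = 3 + W/7 + 2*t/7)
A(F) + Q(114, I) = I*√5 + (3 + (⅐)*(-186) + (2/7)*114) = I*√5 + (3 - 186/7 + 228/7) = I*√5 + 9 = 9 + I*√5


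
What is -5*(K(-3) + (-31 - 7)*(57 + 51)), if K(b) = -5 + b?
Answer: 20560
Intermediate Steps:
-5*(K(-3) + (-31 - 7)*(57 + 51)) = -5*((-5 - 3) + (-31 - 7)*(57 + 51)) = -5*(-8 - 38*108) = -5*(-8 - 4104) = -5*(-4112) = 20560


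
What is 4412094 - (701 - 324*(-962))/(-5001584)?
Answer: 3152494152755/714512 ≈ 4.4121e+6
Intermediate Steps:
4412094 - (701 - 324*(-962))/(-5001584) = 4412094 - (701 + 311688)*(-1)/5001584 = 4412094 - 312389*(-1)/5001584 = 4412094 - 1*(-44627/714512) = 4412094 + 44627/714512 = 3152494152755/714512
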